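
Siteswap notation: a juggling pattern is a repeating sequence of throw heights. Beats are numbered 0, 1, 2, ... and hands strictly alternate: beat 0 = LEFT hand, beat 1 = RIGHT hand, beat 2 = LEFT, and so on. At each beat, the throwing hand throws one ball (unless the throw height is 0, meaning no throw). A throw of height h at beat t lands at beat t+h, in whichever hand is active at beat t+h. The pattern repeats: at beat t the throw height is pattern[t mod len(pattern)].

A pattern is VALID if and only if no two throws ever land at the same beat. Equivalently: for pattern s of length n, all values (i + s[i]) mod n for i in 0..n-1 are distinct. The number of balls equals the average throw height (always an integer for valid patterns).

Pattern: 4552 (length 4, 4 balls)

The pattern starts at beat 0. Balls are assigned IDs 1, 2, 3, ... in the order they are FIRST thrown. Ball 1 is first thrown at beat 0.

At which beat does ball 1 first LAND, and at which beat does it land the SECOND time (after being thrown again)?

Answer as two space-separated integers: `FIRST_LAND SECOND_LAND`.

Beat 0 (L): throw ball1 h=4 -> lands@4:L; in-air after throw: [b1@4:L]
Beat 1 (R): throw ball2 h=5 -> lands@6:L; in-air after throw: [b1@4:L b2@6:L]
Beat 2 (L): throw ball3 h=5 -> lands@7:R; in-air after throw: [b1@4:L b2@6:L b3@7:R]
Beat 3 (R): throw ball4 h=2 -> lands@5:R; in-air after throw: [b1@4:L b4@5:R b2@6:L b3@7:R]
Beat 4 (L): throw ball1 h=4 -> lands@8:L; in-air after throw: [b4@5:R b2@6:L b3@7:R b1@8:L]
Beat 5 (R): throw ball4 h=5 -> lands@10:L; in-air after throw: [b2@6:L b3@7:R b1@8:L b4@10:L]
Beat 6 (L): throw ball2 h=5 -> lands@11:R; in-air after throw: [b3@7:R b1@8:L b4@10:L b2@11:R]
Beat 7 (R): throw ball3 h=2 -> lands@9:R; in-air after throw: [b1@8:L b3@9:R b4@10:L b2@11:R]
Beat 8 (L): throw ball1 h=4 -> lands@12:L; in-air after throw: [b3@9:R b4@10:L b2@11:R b1@12:L]
Ball 1: thrown@0 h=4 -> first land @4; rethrown@4 h=4 -> second land @8

Answer: 4 8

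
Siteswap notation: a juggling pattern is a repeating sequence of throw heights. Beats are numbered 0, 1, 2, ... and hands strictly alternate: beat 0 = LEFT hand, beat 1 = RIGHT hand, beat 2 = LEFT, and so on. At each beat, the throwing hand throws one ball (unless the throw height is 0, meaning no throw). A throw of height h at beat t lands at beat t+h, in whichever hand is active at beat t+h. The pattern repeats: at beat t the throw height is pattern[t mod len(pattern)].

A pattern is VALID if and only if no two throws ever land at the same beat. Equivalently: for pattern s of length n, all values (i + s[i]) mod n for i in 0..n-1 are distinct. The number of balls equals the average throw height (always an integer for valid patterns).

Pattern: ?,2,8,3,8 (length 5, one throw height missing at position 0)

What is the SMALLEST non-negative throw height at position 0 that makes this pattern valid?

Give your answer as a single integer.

i=0: s[i]=? (unknown)
i=1: (1 + 2) mod 5 = 3
i=2: (2 + 8) mod 5 = 0
i=3: (3 + 3) mod 5 = 1
i=4: (4 + 8) mod 5 = 2
Known residues: [0, 1, 2, 3]; need a permutation of 0..4, so missing residue r = 4
Need (0 + s) mod 5 = 4; smallest s = (4 - 0) mod 5 = 4

Answer: 4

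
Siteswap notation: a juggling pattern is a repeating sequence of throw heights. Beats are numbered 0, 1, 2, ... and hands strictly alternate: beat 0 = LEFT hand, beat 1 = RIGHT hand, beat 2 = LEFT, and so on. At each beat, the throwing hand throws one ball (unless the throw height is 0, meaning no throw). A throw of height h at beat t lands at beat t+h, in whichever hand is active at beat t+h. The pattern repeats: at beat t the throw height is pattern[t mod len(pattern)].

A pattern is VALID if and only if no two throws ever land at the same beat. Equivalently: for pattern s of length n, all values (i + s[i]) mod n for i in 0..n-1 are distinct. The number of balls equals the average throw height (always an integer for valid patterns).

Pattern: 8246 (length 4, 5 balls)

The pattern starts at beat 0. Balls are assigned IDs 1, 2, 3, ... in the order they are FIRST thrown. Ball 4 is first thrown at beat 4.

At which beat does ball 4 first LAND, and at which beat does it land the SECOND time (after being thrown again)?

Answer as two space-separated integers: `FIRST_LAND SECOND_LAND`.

Answer: 12 20

Derivation:
Beat 0 (L): throw ball1 h=8 -> lands@8:L; in-air after throw: [b1@8:L]
Beat 1 (R): throw ball2 h=2 -> lands@3:R; in-air after throw: [b2@3:R b1@8:L]
Beat 2 (L): throw ball3 h=4 -> lands@6:L; in-air after throw: [b2@3:R b3@6:L b1@8:L]
Beat 3 (R): throw ball2 h=6 -> lands@9:R; in-air after throw: [b3@6:L b1@8:L b2@9:R]
Beat 4 (L): throw ball4 h=8 -> lands@12:L; in-air after throw: [b3@6:L b1@8:L b2@9:R b4@12:L]
Beat 5 (R): throw ball5 h=2 -> lands@7:R; in-air after throw: [b3@6:L b5@7:R b1@8:L b2@9:R b4@12:L]
Beat 6 (L): throw ball3 h=4 -> lands@10:L; in-air after throw: [b5@7:R b1@8:L b2@9:R b3@10:L b4@12:L]
Beat 7 (R): throw ball5 h=6 -> lands@13:R; in-air after throw: [b1@8:L b2@9:R b3@10:L b4@12:L b5@13:R]
Beat 8 (L): throw ball1 h=8 -> lands@16:L; in-air after throw: [b2@9:R b3@10:L b4@12:L b5@13:R b1@16:L]
Beat 9 (R): throw ball2 h=2 -> lands@11:R; in-air after throw: [b3@10:L b2@11:R b4@12:L b5@13:R b1@16:L]
Beat 10 (L): throw ball3 h=4 -> lands@14:L; in-air after throw: [b2@11:R b4@12:L b5@13:R b3@14:L b1@16:L]
Beat 11 (R): throw ball2 h=6 -> lands@17:R; in-air after throw: [b4@12:L b5@13:R b3@14:L b1@16:L b2@17:R]
Beat 12 (L): throw ball4 h=8 -> lands@20:L; in-air after throw: [b5@13:R b3@14:L b1@16:L b2@17:R b4@20:L]
Beat 13 (R): throw ball5 h=2 -> lands@15:R; in-air after throw: [b3@14:L b5@15:R b1@16:L b2@17:R b4@20:L]
Beat 14 (L): throw ball3 h=4 -> lands@18:L; in-air after throw: [b5@15:R b1@16:L b2@17:R b3@18:L b4@20:L]
Beat 15 (R): throw ball5 h=6 -> lands@21:R; in-air after throw: [b1@16:L b2@17:R b3@18:L b4@20:L b5@21:R]
Ball 4: thrown@4 h=8 -> first land @12; rethrown@12 h=8 -> second land @20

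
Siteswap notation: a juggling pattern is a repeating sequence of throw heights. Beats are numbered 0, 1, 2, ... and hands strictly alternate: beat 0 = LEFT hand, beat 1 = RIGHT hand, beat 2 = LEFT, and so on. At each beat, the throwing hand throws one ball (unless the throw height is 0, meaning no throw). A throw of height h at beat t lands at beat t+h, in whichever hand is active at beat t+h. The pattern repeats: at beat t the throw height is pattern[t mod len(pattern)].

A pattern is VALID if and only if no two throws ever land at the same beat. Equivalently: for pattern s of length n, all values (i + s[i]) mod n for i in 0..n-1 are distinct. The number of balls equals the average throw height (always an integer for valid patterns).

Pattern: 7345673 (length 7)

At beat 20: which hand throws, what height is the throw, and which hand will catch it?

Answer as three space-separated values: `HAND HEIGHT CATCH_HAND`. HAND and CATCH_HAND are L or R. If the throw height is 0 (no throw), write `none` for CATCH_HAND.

Beat 20: 20 mod 2 = 0, so hand = L
Throw height = pattern[20 mod 7] = pattern[6] = 3
Lands at beat 20+3=23, 23 mod 2 = 1, so catch hand = R

Answer: L 3 R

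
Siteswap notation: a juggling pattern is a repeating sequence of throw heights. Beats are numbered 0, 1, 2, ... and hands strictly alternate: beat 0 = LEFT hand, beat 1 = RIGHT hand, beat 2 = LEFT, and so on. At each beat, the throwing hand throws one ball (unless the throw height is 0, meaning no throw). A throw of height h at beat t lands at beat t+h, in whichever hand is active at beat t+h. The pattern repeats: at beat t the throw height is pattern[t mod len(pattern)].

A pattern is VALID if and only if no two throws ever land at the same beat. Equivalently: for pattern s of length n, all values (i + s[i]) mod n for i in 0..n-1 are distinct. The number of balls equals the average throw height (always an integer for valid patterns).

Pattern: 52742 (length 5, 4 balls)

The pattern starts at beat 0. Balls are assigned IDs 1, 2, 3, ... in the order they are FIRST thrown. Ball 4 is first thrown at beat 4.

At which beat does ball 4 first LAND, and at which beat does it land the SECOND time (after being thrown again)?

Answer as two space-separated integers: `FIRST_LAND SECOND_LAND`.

Answer: 6 8

Derivation:
Beat 0 (L): throw ball1 h=5 -> lands@5:R; in-air after throw: [b1@5:R]
Beat 1 (R): throw ball2 h=2 -> lands@3:R; in-air after throw: [b2@3:R b1@5:R]
Beat 2 (L): throw ball3 h=7 -> lands@9:R; in-air after throw: [b2@3:R b1@5:R b3@9:R]
Beat 3 (R): throw ball2 h=4 -> lands@7:R; in-air after throw: [b1@5:R b2@7:R b3@9:R]
Beat 4 (L): throw ball4 h=2 -> lands@6:L; in-air after throw: [b1@5:R b4@6:L b2@7:R b3@9:R]
Beat 5 (R): throw ball1 h=5 -> lands@10:L; in-air after throw: [b4@6:L b2@7:R b3@9:R b1@10:L]
Beat 6 (L): throw ball4 h=2 -> lands@8:L; in-air after throw: [b2@7:R b4@8:L b3@9:R b1@10:L]
Beat 7 (R): throw ball2 h=7 -> lands@14:L; in-air after throw: [b4@8:L b3@9:R b1@10:L b2@14:L]
Beat 8 (L): throw ball4 h=4 -> lands@12:L; in-air after throw: [b3@9:R b1@10:L b4@12:L b2@14:L]
Ball 4: thrown@4 h=2 -> first land @6; rethrown@6 h=2 -> second land @8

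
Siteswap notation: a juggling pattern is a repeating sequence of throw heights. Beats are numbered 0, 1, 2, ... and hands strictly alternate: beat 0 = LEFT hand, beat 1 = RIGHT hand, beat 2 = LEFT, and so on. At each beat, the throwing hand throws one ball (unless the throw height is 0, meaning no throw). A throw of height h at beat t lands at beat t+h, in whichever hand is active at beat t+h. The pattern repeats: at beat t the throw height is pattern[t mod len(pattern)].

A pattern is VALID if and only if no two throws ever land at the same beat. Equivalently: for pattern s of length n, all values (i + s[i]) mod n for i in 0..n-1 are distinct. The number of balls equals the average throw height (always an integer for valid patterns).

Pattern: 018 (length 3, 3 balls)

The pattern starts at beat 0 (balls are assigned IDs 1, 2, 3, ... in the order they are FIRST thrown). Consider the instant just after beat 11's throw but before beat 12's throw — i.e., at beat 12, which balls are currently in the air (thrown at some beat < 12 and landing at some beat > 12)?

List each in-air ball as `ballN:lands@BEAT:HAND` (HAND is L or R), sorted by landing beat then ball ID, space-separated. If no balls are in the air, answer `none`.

Answer: ball2:lands@13:R ball3:lands@16:L ball1:lands@19:R

Derivation:
Beat 1 (R): throw ball1 h=1 -> lands@2:L; in-air after throw: [b1@2:L]
Beat 2 (L): throw ball1 h=8 -> lands@10:L; in-air after throw: [b1@10:L]
Beat 4 (L): throw ball2 h=1 -> lands@5:R; in-air after throw: [b2@5:R b1@10:L]
Beat 5 (R): throw ball2 h=8 -> lands@13:R; in-air after throw: [b1@10:L b2@13:R]
Beat 7 (R): throw ball3 h=1 -> lands@8:L; in-air after throw: [b3@8:L b1@10:L b2@13:R]
Beat 8 (L): throw ball3 h=8 -> lands@16:L; in-air after throw: [b1@10:L b2@13:R b3@16:L]
Beat 10 (L): throw ball1 h=1 -> lands@11:R; in-air after throw: [b1@11:R b2@13:R b3@16:L]
Beat 11 (R): throw ball1 h=8 -> lands@19:R; in-air after throw: [b2@13:R b3@16:L b1@19:R]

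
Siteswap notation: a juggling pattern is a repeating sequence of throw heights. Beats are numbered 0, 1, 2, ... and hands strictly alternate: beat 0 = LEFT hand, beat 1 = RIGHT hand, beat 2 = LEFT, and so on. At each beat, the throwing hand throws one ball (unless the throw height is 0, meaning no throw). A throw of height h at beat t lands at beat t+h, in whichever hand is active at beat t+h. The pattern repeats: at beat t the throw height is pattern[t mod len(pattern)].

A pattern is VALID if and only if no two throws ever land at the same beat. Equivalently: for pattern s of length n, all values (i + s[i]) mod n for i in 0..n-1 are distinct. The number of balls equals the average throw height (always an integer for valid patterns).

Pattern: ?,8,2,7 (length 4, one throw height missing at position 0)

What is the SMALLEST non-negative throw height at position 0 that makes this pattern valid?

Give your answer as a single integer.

Answer: 3

Derivation:
i=0: s[i]=? (unknown)
i=1: (1 + 8) mod 4 = 1
i=2: (2 + 2) mod 4 = 0
i=3: (3 + 7) mod 4 = 2
Known residues: [0, 1, 2]; need a permutation of 0..3, so missing residue r = 3
Need (0 + s) mod 4 = 3; smallest s = (3 - 0) mod 4 = 3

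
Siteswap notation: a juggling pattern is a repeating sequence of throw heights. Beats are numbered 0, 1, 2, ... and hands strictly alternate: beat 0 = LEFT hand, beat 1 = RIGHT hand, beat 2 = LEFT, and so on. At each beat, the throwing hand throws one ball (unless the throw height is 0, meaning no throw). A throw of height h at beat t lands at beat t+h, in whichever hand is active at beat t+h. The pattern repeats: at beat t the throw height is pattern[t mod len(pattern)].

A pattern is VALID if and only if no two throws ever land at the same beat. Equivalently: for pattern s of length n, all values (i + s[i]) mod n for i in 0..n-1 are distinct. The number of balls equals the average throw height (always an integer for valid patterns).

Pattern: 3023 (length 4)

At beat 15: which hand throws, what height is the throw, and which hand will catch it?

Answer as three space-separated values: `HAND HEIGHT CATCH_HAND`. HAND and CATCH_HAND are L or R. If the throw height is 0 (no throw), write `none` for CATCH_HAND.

Beat 15: 15 mod 2 = 1, so hand = R
Throw height = pattern[15 mod 4] = pattern[3] = 3
Lands at beat 15+3=18, 18 mod 2 = 0, so catch hand = L

Answer: R 3 L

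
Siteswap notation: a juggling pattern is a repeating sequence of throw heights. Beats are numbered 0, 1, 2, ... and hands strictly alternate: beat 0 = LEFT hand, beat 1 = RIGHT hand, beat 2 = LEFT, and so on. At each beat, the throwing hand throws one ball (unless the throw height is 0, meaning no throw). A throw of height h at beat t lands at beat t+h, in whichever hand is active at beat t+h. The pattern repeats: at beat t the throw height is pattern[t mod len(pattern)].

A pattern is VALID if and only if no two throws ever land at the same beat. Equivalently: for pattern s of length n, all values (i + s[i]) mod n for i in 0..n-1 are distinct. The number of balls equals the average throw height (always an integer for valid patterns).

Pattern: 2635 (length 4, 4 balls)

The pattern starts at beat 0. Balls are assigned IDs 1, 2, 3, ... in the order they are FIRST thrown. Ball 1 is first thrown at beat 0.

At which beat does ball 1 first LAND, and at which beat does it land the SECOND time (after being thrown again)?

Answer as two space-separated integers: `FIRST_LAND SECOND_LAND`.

Answer: 2 5

Derivation:
Beat 0 (L): throw ball1 h=2 -> lands@2:L; in-air after throw: [b1@2:L]
Beat 1 (R): throw ball2 h=6 -> lands@7:R; in-air after throw: [b1@2:L b2@7:R]
Beat 2 (L): throw ball1 h=3 -> lands@5:R; in-air after throw: [b1@5:R b2@7:R]
Beat 3 (R): throw ball3 h=5 -> lands@8:L; in-air after throw: [b1@5:R b2@7:R b3@8:L]
Beat 4 (L): throw ball4 h=2 -> lands@6:L; in-air after throw: [b1@5:R b4@6:L b2@7:R b3@8:L]
Beat 5 (R): throw ball1 h=6 -> lands@11:R; in-air after throw: [b4@6:L b2@7:R b3@8:L b1@11:R]
Ball 1: thrown@0 h=2 -> first land @2; rethrown@2 h=3 -> second land @5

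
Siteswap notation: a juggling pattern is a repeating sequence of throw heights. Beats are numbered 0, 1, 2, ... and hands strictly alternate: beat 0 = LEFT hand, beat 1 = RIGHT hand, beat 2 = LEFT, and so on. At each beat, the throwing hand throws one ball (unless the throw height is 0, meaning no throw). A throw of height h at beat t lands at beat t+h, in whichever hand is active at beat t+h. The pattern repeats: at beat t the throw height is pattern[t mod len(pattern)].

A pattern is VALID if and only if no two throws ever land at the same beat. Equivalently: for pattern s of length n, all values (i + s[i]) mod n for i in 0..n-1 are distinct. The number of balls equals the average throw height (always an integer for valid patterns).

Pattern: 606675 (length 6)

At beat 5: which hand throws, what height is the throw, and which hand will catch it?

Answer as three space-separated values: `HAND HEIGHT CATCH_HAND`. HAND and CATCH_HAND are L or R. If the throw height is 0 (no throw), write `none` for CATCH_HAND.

Answer: R 5 L

Derivation:
Beat 5: 5 mod 2 = 1, so hand = R
Throw height = pattern[5 mod 6] = pattern[5] = 5
Lands at beat 5+5=10, 10 mod 2 = 0, so catch hand = L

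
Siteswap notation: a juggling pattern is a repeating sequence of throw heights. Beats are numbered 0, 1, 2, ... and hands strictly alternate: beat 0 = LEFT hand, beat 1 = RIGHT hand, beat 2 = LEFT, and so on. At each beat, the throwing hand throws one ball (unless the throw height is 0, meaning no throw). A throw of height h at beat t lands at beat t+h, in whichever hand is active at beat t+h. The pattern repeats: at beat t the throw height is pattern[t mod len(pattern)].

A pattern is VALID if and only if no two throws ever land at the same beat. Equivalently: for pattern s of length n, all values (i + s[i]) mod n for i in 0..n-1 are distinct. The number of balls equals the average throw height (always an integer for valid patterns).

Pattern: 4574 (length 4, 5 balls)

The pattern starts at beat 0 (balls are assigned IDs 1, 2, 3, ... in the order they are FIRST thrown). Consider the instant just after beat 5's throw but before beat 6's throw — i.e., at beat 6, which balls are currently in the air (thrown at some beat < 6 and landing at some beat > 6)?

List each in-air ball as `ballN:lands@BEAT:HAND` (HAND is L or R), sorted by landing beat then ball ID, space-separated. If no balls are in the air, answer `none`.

Answer: ball4:lands@7:R ball1:lands@8:L ball3:lands@9:R ball5:lands@10:L

Derivation:
Beat 0 (L): throw ball1 h=4 -> lands@4:L; in-air after throw: [b1@4:L]
Beat 1 (R): throw ball2 h=5 -> lands@6:L; in-air after throw: [b1@4:L b2@6:L]
Beat 2 (L): throw ball3 h=7 -> lands@9:R; in-air after throw: [b1@4:L b2@6:L b3@9:R]
Beat 3 (R): throw ball4 h=4 -> lands@7:R; in-air after throw: [b1@4:L b2@6:L b4@7:R b3@9:R]
Beat 4 (L): throw ball1 h=4 -> lands@8:L; in-air after throw: [b2@6:L b4@7:R b1@8:L b3@9:R]
Beat 5 (R): throw ball5 h=5 -> lands@10:L; in-air after throw: [b2@6:L b4@7:R b1@8:L b3@9:R b5@10:L]
Beat 6 (L): throw ball2 h=7 -> lands@13:R; in-air after throw: [b4@7:R b1@8:L b3@9:R b5@10:L b2@13:R]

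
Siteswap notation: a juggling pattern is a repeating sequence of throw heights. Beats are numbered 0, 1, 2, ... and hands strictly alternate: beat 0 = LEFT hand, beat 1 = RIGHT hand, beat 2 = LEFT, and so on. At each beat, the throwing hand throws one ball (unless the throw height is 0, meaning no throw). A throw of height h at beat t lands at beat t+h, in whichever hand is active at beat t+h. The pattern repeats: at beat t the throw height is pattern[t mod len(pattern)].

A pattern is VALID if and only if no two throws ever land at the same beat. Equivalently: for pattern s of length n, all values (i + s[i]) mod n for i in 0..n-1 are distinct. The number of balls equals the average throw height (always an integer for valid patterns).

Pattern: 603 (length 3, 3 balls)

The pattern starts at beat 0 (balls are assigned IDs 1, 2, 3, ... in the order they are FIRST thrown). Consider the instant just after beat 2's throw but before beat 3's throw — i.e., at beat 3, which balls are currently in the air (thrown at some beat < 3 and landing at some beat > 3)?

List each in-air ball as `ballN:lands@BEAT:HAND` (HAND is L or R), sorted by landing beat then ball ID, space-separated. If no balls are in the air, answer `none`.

Beat 0 (L): throw ball1 h=6 -> lands@6:L; in-air after throw: [b1@6:L]
Beat 2 (L): throw ball2 h=3 -> lands@5:R; in-air after throw: [b2@5:R b1@6:L]
Beat 3 (R): throw ball3 h=6 -> lands@9:R; in-air after throw: [b2@5:R b1@6:L b3@9:R]

Answer: ball2:lands@5:R ball1:lands@6:L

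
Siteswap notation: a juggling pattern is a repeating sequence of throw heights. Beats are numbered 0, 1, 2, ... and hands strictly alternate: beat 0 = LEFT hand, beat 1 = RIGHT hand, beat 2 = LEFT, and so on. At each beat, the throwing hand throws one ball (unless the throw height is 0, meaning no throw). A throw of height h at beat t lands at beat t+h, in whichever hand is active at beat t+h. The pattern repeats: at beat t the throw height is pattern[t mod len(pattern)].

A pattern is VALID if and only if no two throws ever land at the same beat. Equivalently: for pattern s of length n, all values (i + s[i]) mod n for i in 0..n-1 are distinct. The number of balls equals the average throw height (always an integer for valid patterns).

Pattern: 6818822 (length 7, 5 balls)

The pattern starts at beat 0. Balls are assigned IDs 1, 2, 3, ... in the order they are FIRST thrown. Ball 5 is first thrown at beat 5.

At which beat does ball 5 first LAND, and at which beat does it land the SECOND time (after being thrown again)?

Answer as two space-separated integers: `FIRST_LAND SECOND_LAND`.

Beat 0 (L): throw ball1 h=6 -> lands@6:L; in-air after throw: [b1@6:L]
Beat 1 (R): throw ball2 h=8 -> lands@9:R; in-air after throw: [b1@6:L b2@9:R]
Beat 2 (L): throw ball3 h=1 -> lands@3:R; in-air after throw: [b3@3:R b1@6:L b2@9:R]
Beat 3 (R): throw ball3 h=8 -> lands@11:R; in-air after throw: [b1@6:L b2@9:R b3@11:R]
Beat 4 (L): throw ball4 h=8 -> lands@12:L; in-air after throw: [b1@6:L b2@9:R b3@11:R b4@12:L]
Beat 5 (R): throw ball5 h=2 -> lands@7:R; in-air after throw: [b1@6:L b5@7:R b2@9:R b3@11:R b4@12:L]
Beat 6 (L): throw ball1 h=2 -> lands@8:L; in-air after throw: [b5@7:R b1@8:L b2@9:R b3@11:R b4@12:L]
Beat 7 (R): throw ball5 h=6 -> lands@13:R; in-air after throw: [b1@8:L b2@9:R b3@11:R b4@12:L b5@13:R]
Beat 8 (L): throw ball1 h=8 -> lands@16:L; in-air after throw: [b2@9:R b3@11:R b4@12:L b5@13:R b1@16:L]
Beat 9 (R): throw ball2 h=1 -> lands@10:L; in-air after throw: [b2@10:L b3@11:R b4@12:L b5@13:R b1@16:L]
Beat 10 (L): throw ball2 h=8 -> lands@18:L; in-air after throw: [b3@11:R b4@12:L b5@13:R b1@16:L b2@18:L]
Beat 11 (R): throw ball3 h=8 -> lands@19:R; in-air after throw: [b4@12:L b5@13:R b1@16:L b2@18:L b3@19:R]
Beat 12 (L): throw ball4 h=2 -> lands@14:L; in-air after throw: [b5@13:R b4@14:L b1@16:L b2@18:L b3@19:R]
Beat 13 (R): throw ball5 h=2 -> lands@15:R; in-air after throw: [b4@14:L b5@15:R b1@16:L b2@18:L b3@19:R]
Ball 5: thrown@5 h=2 -> first land @7; rethrown@7 h=6 -> second land @13

Answer: 7 13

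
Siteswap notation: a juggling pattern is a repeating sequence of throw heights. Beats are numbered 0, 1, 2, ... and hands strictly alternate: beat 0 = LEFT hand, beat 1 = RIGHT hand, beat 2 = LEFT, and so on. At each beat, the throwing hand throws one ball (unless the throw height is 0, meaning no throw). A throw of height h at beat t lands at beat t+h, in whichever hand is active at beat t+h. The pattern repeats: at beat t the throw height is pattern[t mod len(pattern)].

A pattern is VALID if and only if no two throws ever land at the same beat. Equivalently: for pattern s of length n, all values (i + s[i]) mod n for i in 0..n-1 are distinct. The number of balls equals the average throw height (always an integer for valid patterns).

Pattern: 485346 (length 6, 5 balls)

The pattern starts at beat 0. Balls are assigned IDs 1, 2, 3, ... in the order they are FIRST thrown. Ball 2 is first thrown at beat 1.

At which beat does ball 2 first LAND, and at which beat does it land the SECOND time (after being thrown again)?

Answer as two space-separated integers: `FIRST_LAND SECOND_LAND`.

Answer: 9 12

Derivation:
Beat 0 (L): throw ball1 h=4 -> lands@4:L; in-air after throw: [b1@4:L]
Beat 1 (R): throw ball2 h=8 -> lands@9:R; in-air after throw: [b1@4:L b2@9:R]
Beat 2 (L): throw ball3 h=5 -> lands@7:R; in-air after throw: [b1@4:L b3@7:R b2@9:R]
Beat 3 (R): throw ball4 h=3 -> lands@6:L; in-air after throw: [b1@4:L b4@6:L b3@7:R b2@9:R]
Beat 4 (L): throw ball1 h=4 -> lands@8:L; in-air after throw: [b4@6:L b3@7:R b1@8:L b2@9:R]
Beat 5 (R): throw ball5 h=6 -> lands@11:R; in-air after throw: [b4@6:L b3@7:R b1@8:L b2@9:R b5@11:R]
Beat 6 (L): throw ball4 h=4 -> lands@10:L; in-air after throw: [b3@7:R b1@8:L b2@9:R b4@10:L b5@11:R]
Beat 7 (R): throw ball3 h=8 -> lands@15:R; in-air after throw: [b1@8:L b2@9:R b4@10:L b5@11:R b3@15:R]
Beat 8 (L): throw ball1 h=5 -> lands@13:R; in-air after throw: [b2@9:R b4@10:L b5@11:R b1@13:R b3@15:R]
Beat 9 (R): throw ball2 h=3 -> lands@12:L; in-air after throw: [b4@10:L b5@11:R b2@12:L b1@13:R b3@15:R]
Beat 10 (L): throw ball4 h=4 -> lands@14:L; in-air after throw: [b5@11:R b2@12:L b1@13:R b4@14:L b3@15:R]
Beat 11 (R): throw ball5 h=6 -> lands@17:R; in-air after throw: [b2@12:L b1@13:R b4@14:L b3@15:R b5@17:R]
Beat 12 (L): throw ball2 h=4 -> lands@16:L; in-air after throw: [b1@13:R b4@14:L b3@15:R b2@16:L b5@17:R]
Ball 2: thrown@1 h=8 -> first land @9; rethrown@9 h=3 -> second land @12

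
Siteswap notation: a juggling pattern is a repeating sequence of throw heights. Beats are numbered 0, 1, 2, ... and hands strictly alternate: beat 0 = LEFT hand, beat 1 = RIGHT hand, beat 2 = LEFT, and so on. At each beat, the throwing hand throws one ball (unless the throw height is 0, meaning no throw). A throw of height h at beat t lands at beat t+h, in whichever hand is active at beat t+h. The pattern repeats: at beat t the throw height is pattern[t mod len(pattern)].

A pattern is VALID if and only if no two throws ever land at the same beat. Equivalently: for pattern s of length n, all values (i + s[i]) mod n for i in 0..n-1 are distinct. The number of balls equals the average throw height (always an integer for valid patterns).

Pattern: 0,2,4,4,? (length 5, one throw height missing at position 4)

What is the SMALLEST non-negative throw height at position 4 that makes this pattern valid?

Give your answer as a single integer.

Answer: 0

Derivation:
i=0: (0 + 0) mod 5 = 0
i=1: (1 + 2) mod 5 = 3
i=2: (2 + 4) mod 5 = 1
i=3: (3 + 4) mod 5 = 2
i=4: s[i]=? (unknown)
Known residues: [0, 1, 2, 3]; need a permutation of 0..4, so missing residue r = 4
Need (4 + s) mod 5 = 4; smallest s = (4 - 4) mod 5 = 0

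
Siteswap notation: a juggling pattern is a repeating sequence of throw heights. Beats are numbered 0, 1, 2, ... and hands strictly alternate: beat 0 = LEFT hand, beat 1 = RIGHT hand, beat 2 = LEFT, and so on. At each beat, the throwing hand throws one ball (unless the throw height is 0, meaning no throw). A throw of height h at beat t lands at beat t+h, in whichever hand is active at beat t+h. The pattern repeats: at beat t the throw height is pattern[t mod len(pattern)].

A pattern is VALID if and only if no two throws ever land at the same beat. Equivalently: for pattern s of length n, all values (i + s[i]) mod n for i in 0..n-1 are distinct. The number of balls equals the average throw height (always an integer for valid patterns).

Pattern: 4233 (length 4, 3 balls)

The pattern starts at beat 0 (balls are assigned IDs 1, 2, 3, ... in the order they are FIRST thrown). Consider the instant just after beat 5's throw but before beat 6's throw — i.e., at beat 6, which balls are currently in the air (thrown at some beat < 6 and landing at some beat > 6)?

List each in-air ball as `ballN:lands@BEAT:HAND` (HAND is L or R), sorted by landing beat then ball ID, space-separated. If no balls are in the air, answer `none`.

Answer: ball3:lands@7:R ball1:lands@8:L

Derivation:
Beat 0 (L): throw ball1 h=4 -> lands@4:L; in-air after throw: [b1@4:L]
Beat 1 (R): throw ball2 h=2 -> lands@3:R; in-air after throw: [b2@3:R b1@4:L]
Beat 2 (L): throw ball3 h=3 -> lands@5:R; in-air after throw: [b2@3:R b1@4:L b3@5:R]
Beat 3 (R): throw ball2 h=3 -> lands@6:L; in-air after throw: [b1@4:L b3@5:R b2@6:L]
Beat 4 (L): throw ball1 h=4 -> lands@8:L; in-air after throw: [b3@5:R b2@6:L b1@8:L]
Beat 5 (R): throw ball3 h=2 -> lands@7:R; in-air after throw: [b2@6:L b3@7:R b1@8:L]
Beat 6 (L): throw ball2 h=3 -> lands@9:R; in-air after throw: [b3@7:R b1@8:L b2@9:R]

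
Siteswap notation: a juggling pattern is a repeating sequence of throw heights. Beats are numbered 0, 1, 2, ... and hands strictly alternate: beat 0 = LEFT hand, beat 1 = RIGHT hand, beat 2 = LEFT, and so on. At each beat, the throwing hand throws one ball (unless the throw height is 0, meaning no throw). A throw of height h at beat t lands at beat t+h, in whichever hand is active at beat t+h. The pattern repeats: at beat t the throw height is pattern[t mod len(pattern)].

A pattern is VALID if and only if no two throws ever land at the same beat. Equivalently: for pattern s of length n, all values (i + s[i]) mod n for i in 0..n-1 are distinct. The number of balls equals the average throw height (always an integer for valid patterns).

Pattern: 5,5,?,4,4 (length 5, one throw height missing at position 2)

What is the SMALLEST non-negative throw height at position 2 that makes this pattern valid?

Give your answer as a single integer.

i=0: (0 + 5) mod 5 = 0
i=1: (1 + 5) mod 5 = 1
i=2: s[i]=? (unknown)
i=3: (3 + 4) mod 5 = 2
i=4: (4 + 4) mod 5 = 3
Known residues: [0, 1, 2, 3]; need a permutation of 0..4, so missing residue r = 4
Need (2 + s) mod 5 = 4; smallest s = (4 - 2) mod 5 = 2

Answer: 2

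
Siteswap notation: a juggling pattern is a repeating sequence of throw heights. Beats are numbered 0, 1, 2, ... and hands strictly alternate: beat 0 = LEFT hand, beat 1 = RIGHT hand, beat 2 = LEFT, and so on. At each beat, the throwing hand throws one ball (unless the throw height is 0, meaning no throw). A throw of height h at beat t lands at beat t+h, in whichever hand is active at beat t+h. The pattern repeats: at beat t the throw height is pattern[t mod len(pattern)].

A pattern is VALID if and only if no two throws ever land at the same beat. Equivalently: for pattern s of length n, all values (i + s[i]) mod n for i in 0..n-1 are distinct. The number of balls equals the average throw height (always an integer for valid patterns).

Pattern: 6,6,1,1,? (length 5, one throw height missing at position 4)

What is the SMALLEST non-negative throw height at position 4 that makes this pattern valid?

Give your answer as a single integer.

i=0: (0 + 6) mod 5 = 1
i=1: (1 + 6) mod 5 = 2
i=2: (2 + 1) mod 5 = 3
i=3: (3 + 1) mod 5 = 4
i=4: s[i]=? (unknown)
Known residues: [1, 2, 3, 4]; need a permutation of 0..4, so missing residue r = 0
Need (4 + s) mod 5 = 0; smallest s = (0 - 4) mod 5 = 1

Answer: 1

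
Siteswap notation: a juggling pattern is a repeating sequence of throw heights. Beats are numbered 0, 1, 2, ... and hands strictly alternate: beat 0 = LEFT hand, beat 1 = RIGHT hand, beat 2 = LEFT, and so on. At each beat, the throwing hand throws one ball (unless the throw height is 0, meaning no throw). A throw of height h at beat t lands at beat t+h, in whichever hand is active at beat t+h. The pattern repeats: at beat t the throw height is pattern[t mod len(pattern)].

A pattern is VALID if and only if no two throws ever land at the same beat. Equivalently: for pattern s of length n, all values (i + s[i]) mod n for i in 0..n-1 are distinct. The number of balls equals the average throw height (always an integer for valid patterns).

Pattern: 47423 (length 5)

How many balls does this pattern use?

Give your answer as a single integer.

Pattern = [4, 7, 4, 2, 3], length n = 5
  position 0: throw height = 4, running sum = 4
  position 1: throw height = 7, running sum = 11
  position 2: throw height = 4, running sum = 15
  position 3: throw height = 2, running sum = 17
  position 4: throw height = 3, running sum = 20
Total sum = 20; balls = sum / n = 20 / 5 = 4

Answer: 4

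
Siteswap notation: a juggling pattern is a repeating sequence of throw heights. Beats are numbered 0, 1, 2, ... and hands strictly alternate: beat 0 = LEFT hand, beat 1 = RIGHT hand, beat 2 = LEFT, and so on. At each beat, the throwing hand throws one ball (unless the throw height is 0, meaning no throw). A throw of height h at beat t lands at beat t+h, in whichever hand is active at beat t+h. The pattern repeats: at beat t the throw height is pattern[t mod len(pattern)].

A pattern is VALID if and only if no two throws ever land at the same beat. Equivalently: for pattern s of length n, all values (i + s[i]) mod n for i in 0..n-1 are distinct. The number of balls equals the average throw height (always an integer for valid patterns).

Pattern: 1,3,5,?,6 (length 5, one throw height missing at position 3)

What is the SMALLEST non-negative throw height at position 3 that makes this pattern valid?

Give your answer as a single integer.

Answer: 0

Derivation:
i=0: (0 + 1) mod 5 = 1
i=1: (1 + 3) mod 5 = 4
i=2: (2 + 5) mod 5 = 2
i=3: s[i]=? (unknown)
i=4: (4 + 6) mod 5 = 0
Known residues: [0, 1, 2, 4]; need a permutation of 0..4, so missing residue r = 3
Need (3 + s) mod 5 = 3; smallest s = (3 - 3) mod 5 = 0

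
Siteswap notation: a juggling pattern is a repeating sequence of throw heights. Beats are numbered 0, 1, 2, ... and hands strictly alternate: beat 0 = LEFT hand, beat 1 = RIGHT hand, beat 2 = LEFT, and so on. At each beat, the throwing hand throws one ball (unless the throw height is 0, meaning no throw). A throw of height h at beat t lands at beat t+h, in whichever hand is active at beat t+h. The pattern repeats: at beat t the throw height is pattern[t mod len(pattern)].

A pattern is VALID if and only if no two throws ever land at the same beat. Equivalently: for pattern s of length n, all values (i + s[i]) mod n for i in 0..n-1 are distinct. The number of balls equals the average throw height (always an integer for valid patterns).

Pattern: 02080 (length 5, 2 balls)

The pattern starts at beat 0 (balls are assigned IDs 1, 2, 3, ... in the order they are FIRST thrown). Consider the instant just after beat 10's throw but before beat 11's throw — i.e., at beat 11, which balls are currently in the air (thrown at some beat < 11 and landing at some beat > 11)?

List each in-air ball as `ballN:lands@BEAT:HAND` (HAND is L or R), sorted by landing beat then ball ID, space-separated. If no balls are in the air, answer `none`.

Beat 1 (R): throw ball1 h=2 -> lands@3:R; in-air after throw: [b1@3:R]
Beat 3 (R): throw ball1 h=8 -> lands@11:R; in-air after throw: [b1@11:R]
Beat 6 (L): throw ball2 h=2 -> lands@8:L; in-air after throw: [b2@8:L b1@11:R]
Beat 8 (L): throw ball2 h=8 -> lands@16:L; in-air after throw: [b1@11:R b2@16:L]
Beat 11 (R): throw ball1 h=2 -> lands@13:R; in-air after throw: [b1@13:R b2@16:L]

Answer: ball2:lands@16:L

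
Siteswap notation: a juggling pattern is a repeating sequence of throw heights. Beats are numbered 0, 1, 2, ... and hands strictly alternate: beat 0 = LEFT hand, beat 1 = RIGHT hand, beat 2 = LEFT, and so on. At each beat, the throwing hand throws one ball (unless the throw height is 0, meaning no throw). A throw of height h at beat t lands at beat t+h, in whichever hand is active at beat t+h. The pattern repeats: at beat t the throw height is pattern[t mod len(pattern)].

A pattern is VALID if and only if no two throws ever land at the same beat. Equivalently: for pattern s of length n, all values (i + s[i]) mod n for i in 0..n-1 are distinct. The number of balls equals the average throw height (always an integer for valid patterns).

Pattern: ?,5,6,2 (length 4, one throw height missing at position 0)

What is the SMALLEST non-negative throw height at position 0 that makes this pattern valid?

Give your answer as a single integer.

Answer: 3

Derivation:
i=0: s[i]=? (unknown)
i=1: (1 + 5) mod 4 = 2
i=2: (2 + 6) mod 4 = 0
i=3: (3 + 2) mod 4 = 1
Known residues: [0, 1, 2]; need a permutation of 0..3, so missing residue r = 3
Need (0 + s) mod 4 = 3; smallest s = (3 - 0) mod 4 = 3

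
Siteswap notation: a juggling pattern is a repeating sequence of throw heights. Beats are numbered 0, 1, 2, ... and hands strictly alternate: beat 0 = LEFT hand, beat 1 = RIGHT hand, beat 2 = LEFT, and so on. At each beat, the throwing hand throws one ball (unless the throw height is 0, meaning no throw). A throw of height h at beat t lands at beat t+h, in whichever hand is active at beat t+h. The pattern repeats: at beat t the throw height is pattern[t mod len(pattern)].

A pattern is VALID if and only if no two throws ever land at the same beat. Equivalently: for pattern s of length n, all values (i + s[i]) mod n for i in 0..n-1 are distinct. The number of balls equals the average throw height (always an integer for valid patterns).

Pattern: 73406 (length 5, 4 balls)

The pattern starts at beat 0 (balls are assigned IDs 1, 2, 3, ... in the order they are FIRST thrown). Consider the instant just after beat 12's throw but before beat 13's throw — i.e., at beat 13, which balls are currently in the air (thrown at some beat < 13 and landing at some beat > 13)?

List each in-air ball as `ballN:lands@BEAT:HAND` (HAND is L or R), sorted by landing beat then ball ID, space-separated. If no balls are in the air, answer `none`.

Beat 0 (L): throw ball1 h=7 -> lands@7:R; in-air after throw: [b1@7:R]
Beat 1 (R): throw ball2 h=3 -> lands@4:L; in-air after throw: [b2@4:L b1@7:R]
Beat 2 (L): throw ball3 h=4 -> lands@6:L; in-air after throw: [b2@4:L b3@6:L b1@7:R]
Beat 4 (L): throw ball2 h=6 -> lands@10:L; in-air after throw: [b3@6:L b1@7:R b2@10:L]
Beat 5 (R): throw ball4 h=7 -> lands@12:L; in-air after throw: [b3@6:L b1@7:R b2@10:L b4@12:L]
Beat 6 (L): throw ball3 h=3 -> lands@9:R; in-air after throw: [b1@7:R b3@9:R b2@10:L b4@12:L]
Beat 7 (R): throw ball1 h=4 -> lands@11:R; in-air after throw: [b3@9:R b2@10:L b1@11:R b4@12:L]
Beat 9 (R): throw ball3 h=6 -> lands@15:R; in-air after throw: [b2@10:L b1@11:R b4@12:L b3@15:R]
Beat 10 (L): throw ball2 h=7 -> lands@17:R; in-air after throw: [b1@11:R b4@12:L b3@15:R b2@17:R]
Beat 11 (R): throw ball1 h=3 -> lands@14:L; in-air after throw: [b4@12:L b1@14:L b3@15:R b2@17:R]
Beat 12 (L): throw ball4 h=4 -> lands@16:L; in-air after throw: [b1@14:L b3@15:R b4@16:L b2@17:R]

Answer: ball1:lands@14:L ball3:lands@15:R ball4:lands@16:L ball2:lands@17:R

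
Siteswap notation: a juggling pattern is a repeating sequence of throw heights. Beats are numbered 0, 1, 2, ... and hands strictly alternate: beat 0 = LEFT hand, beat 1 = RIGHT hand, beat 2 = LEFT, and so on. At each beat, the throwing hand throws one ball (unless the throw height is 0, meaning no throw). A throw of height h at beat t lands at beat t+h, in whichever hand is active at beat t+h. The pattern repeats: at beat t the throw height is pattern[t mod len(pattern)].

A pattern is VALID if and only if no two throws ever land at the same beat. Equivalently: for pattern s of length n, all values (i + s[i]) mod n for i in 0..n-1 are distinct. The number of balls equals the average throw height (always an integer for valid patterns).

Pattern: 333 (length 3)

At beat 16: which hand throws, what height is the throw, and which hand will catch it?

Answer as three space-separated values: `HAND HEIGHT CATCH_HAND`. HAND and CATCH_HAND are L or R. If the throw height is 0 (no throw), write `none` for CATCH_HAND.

Answer: L 3 R

Derivation:
Beat 16: 16 mod 2 = 0, so hand = L
Throw height = pattern[16 mod 3] = pattern[1] = 3
Lands at beat 16+3=19, 19 mod 2 = 1, so catch hand = R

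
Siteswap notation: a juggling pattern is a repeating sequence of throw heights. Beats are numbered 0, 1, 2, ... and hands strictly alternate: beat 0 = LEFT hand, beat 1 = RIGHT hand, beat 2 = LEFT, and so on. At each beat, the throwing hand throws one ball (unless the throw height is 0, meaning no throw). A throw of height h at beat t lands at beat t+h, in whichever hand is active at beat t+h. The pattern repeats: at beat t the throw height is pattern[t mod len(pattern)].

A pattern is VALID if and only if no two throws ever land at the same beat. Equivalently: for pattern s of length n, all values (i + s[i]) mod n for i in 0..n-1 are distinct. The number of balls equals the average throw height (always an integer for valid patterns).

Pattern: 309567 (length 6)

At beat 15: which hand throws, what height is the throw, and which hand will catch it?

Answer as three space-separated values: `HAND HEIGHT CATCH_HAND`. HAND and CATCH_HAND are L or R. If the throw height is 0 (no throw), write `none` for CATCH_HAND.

Beat 15: 15 mod 2 = 1, so hand = R
Throw height = pattern[15 mod 6] = pattern[3] = 5
Lands at beat 15+5=20, 20 mod 2 = 0, so catch hand = L

Answer: R 5 L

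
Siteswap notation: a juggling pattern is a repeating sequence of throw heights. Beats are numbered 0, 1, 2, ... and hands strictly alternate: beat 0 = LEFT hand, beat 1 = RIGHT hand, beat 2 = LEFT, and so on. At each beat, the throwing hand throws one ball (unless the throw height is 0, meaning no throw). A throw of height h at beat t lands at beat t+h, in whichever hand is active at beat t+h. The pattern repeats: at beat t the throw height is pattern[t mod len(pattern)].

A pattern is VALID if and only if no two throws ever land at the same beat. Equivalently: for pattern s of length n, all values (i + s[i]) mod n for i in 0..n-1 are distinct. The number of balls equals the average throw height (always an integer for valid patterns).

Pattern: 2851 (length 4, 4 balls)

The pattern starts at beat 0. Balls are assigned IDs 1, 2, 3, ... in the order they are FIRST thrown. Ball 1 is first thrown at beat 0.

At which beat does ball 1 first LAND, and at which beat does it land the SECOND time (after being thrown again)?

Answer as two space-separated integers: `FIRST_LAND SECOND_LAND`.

Beat 0 (L): throw ball1 h=2 -> lands@2:L; in-air after throw: [b1@2:L]
Beat 1 (R): throw ball2 h=8 -> lands@9:R; in-air after throw: [b1@2:L b2@9:R]
Beat 2 (L): throw ball1 h=5 -> lands@7:R; in-air after throw: [b1@7:R b2@9:R]
Beat 3 (R): throw ball3 h=1 -> lands@4:L; in-air after throw: [b3@4:L b1@7:R b2@9:R]
Beat 4 (L): throw ball3 h=2 -> lands@6:L; in-air after throw: [b3@6:L b1@7:R b2@9:R]
Beat 5 (R): throw ball4 h=8 -> lands@13:R; in-air after throw: [b3@6:L b1@7:R b2@9:R b4@13:R]
Beat 6 (L): throw ball3 h=5 -> lands@11:R; in-air after throw: [b1@7:R b2@9:R b3@11:R b4@13:R]
Beat 7 (R): throw ball1 h=1 -> lands@8:L; in-air after throw: [b1@8:L b2@9:R b3@11:R b4@13:R]
Ball 1: thrown@0 h=2 -> first land @2; rethrown@2 h=5 -> second land @7

Answer: 2 7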